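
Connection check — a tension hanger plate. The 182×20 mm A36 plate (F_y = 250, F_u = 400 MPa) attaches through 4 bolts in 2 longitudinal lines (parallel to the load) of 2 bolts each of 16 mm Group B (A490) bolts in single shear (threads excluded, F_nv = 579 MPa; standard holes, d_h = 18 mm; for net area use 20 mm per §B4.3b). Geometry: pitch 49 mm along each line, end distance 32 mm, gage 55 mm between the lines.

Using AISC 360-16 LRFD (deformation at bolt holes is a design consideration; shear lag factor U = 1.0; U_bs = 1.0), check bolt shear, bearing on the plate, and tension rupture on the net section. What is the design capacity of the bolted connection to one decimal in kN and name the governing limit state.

349.2 kN (bolt shear governs)

Bolt shear: A_b = π(16)²/4 = 201.06 mm². φR_n = 0.75 × 579 × 201.06 × 4 × 1 = 349.2 kN.
Bearing (20 mm plate, F_u = 400 MPa): end bolts L_c = 32 − 18/2 = 23, R_n = min(1.2×23×20×400, 2.4×16×20×400) = 220.8 kN/bolt; interior L_c = 49 − 18 = 31, R_n = 297.6 kN/bolt. φR_n = 0.75 × (2×220.8 + 2×297.6) = 777.6 kN.
Tension rupture (net): A_n = (182 − 2×20)×20 = 2840 mm² (U = 1.0, A_e = A_n). φR_n = 0.75 × 400 × 2840 = 852.0 kN.
Governing: min(349.2, 777.6, 852.0) = 349.2 kN → bolt shear.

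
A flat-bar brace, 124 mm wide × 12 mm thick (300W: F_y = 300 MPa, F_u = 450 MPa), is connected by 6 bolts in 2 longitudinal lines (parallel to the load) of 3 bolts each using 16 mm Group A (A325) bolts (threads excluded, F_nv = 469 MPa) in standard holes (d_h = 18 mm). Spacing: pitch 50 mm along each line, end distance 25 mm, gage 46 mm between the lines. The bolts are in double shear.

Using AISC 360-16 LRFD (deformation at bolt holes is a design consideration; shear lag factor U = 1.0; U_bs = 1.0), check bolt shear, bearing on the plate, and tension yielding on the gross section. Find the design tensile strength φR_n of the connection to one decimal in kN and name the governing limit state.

401.8 kN (gross-section yield governs)

Bolt shear: A_b = π(16)²/4 = 201.06 mm². φR_n = 0.75 × 469 × 201.06 × 6 × 2 = 848.7 kN.
Bearing (12 mm plate, F_u = 450 MPa): end bolts L_c = 25 − 18/2 = 16, R_n = min(1.2×16×12×450, 2.4×16×12×450) = 103.68 kN/bolt; interior L_c = 50 − 18 = 32, R_n = 207.36 kN/bolt. φR_n = 0.75 × (2×103.68 + 4×207.36) = 777.6 kN.
Tension yield (gross): A_g = 124×12 = 1488 mm². φR_n = 0.90 × 300 × 1488 = 401.8 kN.
Governing: min(848.7, 777.6, 401.8) = 401.8 kN → gross-section yield.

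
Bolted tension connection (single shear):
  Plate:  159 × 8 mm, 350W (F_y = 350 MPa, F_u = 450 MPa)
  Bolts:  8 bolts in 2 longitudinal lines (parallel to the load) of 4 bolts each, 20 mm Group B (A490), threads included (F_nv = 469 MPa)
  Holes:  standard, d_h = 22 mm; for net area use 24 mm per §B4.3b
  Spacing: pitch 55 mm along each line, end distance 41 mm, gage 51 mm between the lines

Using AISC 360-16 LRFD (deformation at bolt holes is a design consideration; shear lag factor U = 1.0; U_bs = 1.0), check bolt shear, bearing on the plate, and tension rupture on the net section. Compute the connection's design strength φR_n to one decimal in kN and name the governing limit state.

Bolt shear: A_b = π(20)²/4 = 314.16 mm². φR_n = 0.75 × 469 × 314.16 × 8 × 1 = 884.0 kN.
Bearing (8 mm plate, F_u = 450 MPa): end bolts L_c = 41 − 22/2 = 30, R_n = min(1.2×30×8×450, 2.4×20×8×450) = 129.6 kN/bolt; interior L_c = 55 − 22 = 33, R_n = 142.56 kN/bolt. φR_n = 0.75 × (2×129.6 + 6×142.56) = 835.9 kN.
Tension rupture (net): A_n = (159 − 2×24)×8 = 888 mm² (U = 1.0, A_e = A_n). φR_n = 0.75 × 450 × 888 = 299.7 kN.
Governing: min(884.0, 835.9, 299.7) = 299.7 kN → net-section rupture.

299.7 kN (net-section rupture governs)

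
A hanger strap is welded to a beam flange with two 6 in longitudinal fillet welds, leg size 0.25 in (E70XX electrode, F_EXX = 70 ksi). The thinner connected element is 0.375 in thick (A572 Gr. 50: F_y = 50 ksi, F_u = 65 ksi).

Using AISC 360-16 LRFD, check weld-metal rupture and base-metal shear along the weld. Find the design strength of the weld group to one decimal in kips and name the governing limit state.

66.8 kips (weld metal governs)

Weld metal: throat = 0.707×0.25 = 0.17675 in, L = 2×6 = 12 in. φR_n = 0.75 × 0.6 × 70 × 0.17675 × 12 = 66.8 kips.
Base metal shear (0.375 in plate): yield φR_n = 1.0×0.6×50×0.375×12 = 135.0 kips; rupture φR_n = 0.75×0.6×65×0.375×12 = 131.6 kips; take 131.6 kips (rupture).
Governing: min(66.8, 131.6) = 66.8 kips → weld metal.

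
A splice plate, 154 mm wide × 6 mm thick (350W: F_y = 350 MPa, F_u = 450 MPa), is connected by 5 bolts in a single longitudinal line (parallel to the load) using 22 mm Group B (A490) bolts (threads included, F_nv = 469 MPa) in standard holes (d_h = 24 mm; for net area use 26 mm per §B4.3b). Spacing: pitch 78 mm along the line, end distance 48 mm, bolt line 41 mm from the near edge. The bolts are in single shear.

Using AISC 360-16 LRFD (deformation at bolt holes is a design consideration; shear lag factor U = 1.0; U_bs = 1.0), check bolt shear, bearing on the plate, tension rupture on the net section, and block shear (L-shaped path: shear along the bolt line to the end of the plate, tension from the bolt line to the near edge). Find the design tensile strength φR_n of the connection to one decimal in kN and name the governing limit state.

259.2 kN (net-section rupture governs)

Bolt shear: A_b = π(22)²/4 = 380.13 mm². φR_n = 0.75 × 469 × 380.13 × 5 × 1 = 668.6 kN.
Bearing (6 mm plate, F_u = 450 MPa): end bolts L_c = 48 − 24/2 = 36, R_n = min(1.2×36×6×450, 2.4×22×6×450) = 116.64 kN/bolt; interior L_c = 78 − 24 = 54, R_n = 142.56 kN/bolt. φR_n = 0.75 × (1×116.64 + 4×142.56) = 515.2 kN.
Tension rupture (net): A_n = (154 − 1×26)×6 = 768 mm² (U = 1.0, A_e = A_n). φR_n = 0.75 × 450 × 768 = 259.2 kN.
Block shear: shear path 1×[48+4×78] = 1×360 mm, A_gv = 2160, A_nv = 1×(360 − 4.5×26)×6 = 1458 mm²; tension to near edge: (41 − 0.5×26)×6 = 168 mm². R_n = min(0.6×450×1458, 0.6×350×2160) + 1.0×450×168 = min(393.66, 453.6) + 75.6 = 469.26 kN. φR_n = 0.75 × 469.26 = 351.9 kN.
Governing: min(668.6, 515.2, 259.2, 351.9) = 259.2 kN → net-section rupture.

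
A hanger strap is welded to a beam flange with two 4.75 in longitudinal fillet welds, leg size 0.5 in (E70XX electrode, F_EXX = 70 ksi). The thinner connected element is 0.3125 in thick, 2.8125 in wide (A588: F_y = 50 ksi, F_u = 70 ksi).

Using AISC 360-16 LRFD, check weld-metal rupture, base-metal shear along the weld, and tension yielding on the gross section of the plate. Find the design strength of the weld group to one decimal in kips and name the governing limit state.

Weld metal: throat = 0.707×0.5 = 0.3535 in, L = 2×4.75 = 9.5 in. φR_n = 0.75 × 0.6 × 70 × 0.3535 × 9.5 = 105.8 kips.
Base metal shear (0.3125 in plate): yield φR_n = 1.0×0.6×50×0.3125×9.5 = 89.1 kips; rupture φR_n = 0.75×0.6×70×0.3125×9.5 = 93.5 kips; take 89.1 kips (yield).
Tension yield (gross): A_g = 2.8125×0.3125 = 0.87891 in². φR_n = 0.90 × 50 × 0.87891 = 39.6 kips.
Governing: min(105.8, 89.1, 39.6) = 39.6 kips → gross-section yield.

39.6 kips (gross-section yield governs)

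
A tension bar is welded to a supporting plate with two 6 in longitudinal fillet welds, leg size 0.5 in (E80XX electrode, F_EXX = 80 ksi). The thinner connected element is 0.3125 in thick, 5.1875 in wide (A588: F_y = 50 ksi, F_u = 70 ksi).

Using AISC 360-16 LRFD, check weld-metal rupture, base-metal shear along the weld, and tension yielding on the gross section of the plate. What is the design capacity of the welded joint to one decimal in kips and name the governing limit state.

72.9 kips (gross-section yield governs)

Weld metal: throat = 0.707×0.5 = 0.3535 in, L = 2×6 = 12 in. φR_n = 0.75 × 0.6 × 80 × 0.3535 × 12 = 152.7 kips.
Base metal shear (0.3125 in plate): yield φR_n = 1.0×0.6×50×0.3125×12 = 112.5 kips; rupture φR_n = 0.75×0.6×70×0.3125×12 = 118.1 kips; take 112.5 kips (yield).
Tension yield (gross): A_g = 5.1875×0.3125 = 1.6211 in². φR_n = 0.90 × 50 × 1.6211 = 72.9 kips.
Governing: min(152.7, 112.5, 72.9) = 72.9 kips → gross-section yield.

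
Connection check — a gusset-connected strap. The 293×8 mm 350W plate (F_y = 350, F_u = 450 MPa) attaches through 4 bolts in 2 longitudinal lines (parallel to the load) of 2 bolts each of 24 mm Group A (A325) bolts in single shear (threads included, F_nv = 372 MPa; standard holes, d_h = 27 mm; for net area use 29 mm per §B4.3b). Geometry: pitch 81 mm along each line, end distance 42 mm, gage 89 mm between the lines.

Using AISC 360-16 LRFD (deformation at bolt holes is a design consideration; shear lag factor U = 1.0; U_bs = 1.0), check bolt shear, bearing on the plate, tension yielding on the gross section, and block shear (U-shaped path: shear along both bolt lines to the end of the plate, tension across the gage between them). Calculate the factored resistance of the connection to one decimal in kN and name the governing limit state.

Bolt shear: A_b = π(24)²/4 = 452.39 mm². φR_n = 0.75 × 372 × 452.39 × 4 × 1 = 504.9 kN.
Bearing (8 mm plate, F_u = 450 MPa): end bolts L_c = 42 − 27/2 = 28.5, R_n = min(1.2×28.5×8×450, 2.4×24×8×450) = 123.12 kN/bolt; interior L_c = 81 − 27 = 54, R_n = 207.36 kN/bolt. φR_n = 0.75 × (2×123.12 + 2×207.36) = 495.7 kN.
Tension yield (gross): A_g = 293×8 = 2344 mm². φR_n = 0.90 × 350 × 2344 = 738.4 kN.
Block shear: shear path 2×[42+1×81] = 2×123 mm, A_gv = 1968, A_nv = 2×(123 − 1.5×29)×8 = 1272 mm²; tension across gage: (89 − 1×29)×8 = 480 mm². R_n = min(0.6×450×1272, 0.6×350×1968) + 1.0×450×480 = min(343.44, 413.28) + 216 = 559.44 kN. φR_n = 0.75 × 559.44 = 419.6 kN.
Governing: min(504.9, 495.7, 738.4, 419.6) = 419.6 kN → block shear.

419.6 kN (block shear governs)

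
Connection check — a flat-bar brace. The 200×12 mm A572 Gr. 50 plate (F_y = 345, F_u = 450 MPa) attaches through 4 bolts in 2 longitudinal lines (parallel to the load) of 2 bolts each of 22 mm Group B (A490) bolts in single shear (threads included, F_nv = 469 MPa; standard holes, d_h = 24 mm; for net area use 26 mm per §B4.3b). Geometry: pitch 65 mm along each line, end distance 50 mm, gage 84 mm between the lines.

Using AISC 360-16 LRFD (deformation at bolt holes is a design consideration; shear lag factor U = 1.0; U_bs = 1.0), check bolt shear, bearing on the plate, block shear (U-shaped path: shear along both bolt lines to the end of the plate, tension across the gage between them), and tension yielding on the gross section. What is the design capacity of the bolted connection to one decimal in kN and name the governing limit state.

534.8 kN (bolt shear governs)

Bolt shear: A_b = π(22)²/4 = 380.13 mm². φR_n = 0.75 × 469 × 380.13 × 4 × 1 = 534.8 kN.
Bearing (12 mm plate, F_u = 450 MPa): end bolts L_c = 50 − 24/2 = 38, R_n = min(1.2×38×12×450, 2.4×22×12×450) = 246.24 kN/bolt; interior L_c = 65 − 24 = 41, R_n = 265.68 kN/bolt. φR_n = 0.75 × (2×246.24 + 2×265.68) = 767.9 kN.
Block shear: shear path 2×[50+1×65] = 2×115 mm, A_gv = 2760, A_nv = 2×(115 − 1.5×26)×12 = 1824 mm²; tension across gage: (84 − 1×26)×12 = 696 mm². R_n = min(0.6×450×1824, 0.6×345×2760) + 1.0×450×696 = min(492.48, 571.32) + 313.2 = 805.68 kN. φR_n = 0.75 × 805.68 = 604.3 kN.
Tension yield (gross): A_g = 200×12 = 2400 mm². φR_n = 0.90 × 345 × 2400 = 745.2 kN.
Governing: min(534.8, 767.9, 604.3, 745.2) = 534.8 kN → bolt shear.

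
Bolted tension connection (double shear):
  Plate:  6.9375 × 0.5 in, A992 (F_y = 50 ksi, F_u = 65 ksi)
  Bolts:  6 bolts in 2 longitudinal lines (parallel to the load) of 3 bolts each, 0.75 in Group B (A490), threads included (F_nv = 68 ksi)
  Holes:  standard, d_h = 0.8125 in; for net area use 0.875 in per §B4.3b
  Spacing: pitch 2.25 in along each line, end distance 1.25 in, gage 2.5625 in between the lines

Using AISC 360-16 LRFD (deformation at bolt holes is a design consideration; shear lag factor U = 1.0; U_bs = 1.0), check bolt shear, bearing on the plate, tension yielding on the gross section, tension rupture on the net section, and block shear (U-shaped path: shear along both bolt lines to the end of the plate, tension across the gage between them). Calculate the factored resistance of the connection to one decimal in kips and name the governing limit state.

126.4 kips (net-section rupture governs)

Bolt shear: A_b = π(0.75)²/4 = 0.44179 in². φR_n = 0.75 × 68 × 0.44179 × 6 × 2 = 270.4 kips.
Bearing (0.5 in plate, F_u = 65 ksi): end bolts L_c = 1.25 − 0.8125/2 = 0.84375, R_n = min(1.2×0.84375×0.5×65, 2.4×0.75×0.5×65) = 32.906 kips/bolt; interior L_c = 2.25 − 0.8125 = 1.4375, R_n = 56.063 kips/bolt. φR_n = 0.75 × (2×32.906 + 4×56.063) = 217.5 kips.
Tension yield (gross): A_g = 6.9375×0.5 = 3.4688 in². φR_n = 0.90 × 50 × 3.4688 = 156.1 kips.
Tension rupture (net): A_n = (6.9375 − 2×0.875)×0.5 = 2.5938 in² (U = 1.0, A_e = A_n). φR_n = 0.75 × 65 × 2.5938 = 126.4 kips.
Block shear: shear path 2×[1.25+2×2.25] = 2×5.75 in, A_gv = 5.75, A_nv = 2×(5.75 − 2.5×0.875)×0.5 = 3.5625 in²; tension across gage: (2.5625 − 1×0.875)×0.5 = 0.84375 in². R_n = min(0.6×65×3.5625, 0.6×50×5.75) + 1.0×65×0.84375 = min(138.94, 172.5) + 54.844 = 193.78 kips. φR_n = 0.75 × 193.78 = 145.3 kips.
Governing: min(270.4, 217.5, 156.1, 126.4, 145.3) = 126.4 kips → net-section rupture.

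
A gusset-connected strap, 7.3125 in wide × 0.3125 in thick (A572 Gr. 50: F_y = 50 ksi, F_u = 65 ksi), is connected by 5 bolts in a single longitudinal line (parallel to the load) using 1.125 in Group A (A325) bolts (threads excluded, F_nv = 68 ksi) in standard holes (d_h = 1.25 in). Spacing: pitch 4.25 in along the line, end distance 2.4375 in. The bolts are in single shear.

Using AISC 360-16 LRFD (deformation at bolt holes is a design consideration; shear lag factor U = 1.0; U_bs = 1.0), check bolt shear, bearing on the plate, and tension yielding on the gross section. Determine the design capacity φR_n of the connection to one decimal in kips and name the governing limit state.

Bolt shear: A_b = π(1.125)²/4 = 0.99402 in². φR_n = 0.75 × 68 × 0.99402 × 5 × 1 = 253.5 kips.
Bearing (0.3125 in plate, F_u = 65 ksi): end bolts L_c = 2.4375 − 1.25/2 = 1.8125, R_n = min(1.2×1.8125×0.3125×65, 2.4×1.125×0.3125×65) = 44.18 kips/bolt; interior L_c = 4.25 − 1.25 = 3, R_n = 54.844 kips/bolt. φR_n = 0.75 × (1×44.18 + 4×54.844) = 197.7 kips.
Tension yield (gross): A_g = 7.3125×0.3125 = 2.2852 in². φR_n = 0.90 × 50 × 2.2852 = 102.8 kips.
Governing: min(253.5, 197.7, 102.8) = 102.8 kips → gross-section yield.

102.8 kips (gross-section yield governs)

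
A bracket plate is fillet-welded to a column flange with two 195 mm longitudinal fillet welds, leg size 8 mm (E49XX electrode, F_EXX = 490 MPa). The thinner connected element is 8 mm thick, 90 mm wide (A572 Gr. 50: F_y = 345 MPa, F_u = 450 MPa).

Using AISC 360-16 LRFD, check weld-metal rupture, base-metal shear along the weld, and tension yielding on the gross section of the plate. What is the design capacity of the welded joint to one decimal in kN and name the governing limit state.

Weld metal: throat = 0.707×8 = 5.656 mm, L = 2×195 = 390 mm. φR_n = 0.75 × 0.6 × 490 × 5.656 × 390 = 486.4 kN.
Base metal shear (8 mm plate): yield φR_n = 1.0×0.6×345×8×390 = 645.8 kN; rupture φR_n = 0.75×0.6×450×8×390 = 631.8 kN; take 631.8 kN (rupture).
Tension yield (gross): A_g = 90×8 = 720 mm². φR_n = 0.90 × 345 × 720 = 223.6 kN.
Governing: min(486.4, 631.8, 223.6) = 223.6 kN → gross-section yield.

223.6 kN (gross-section yield governs)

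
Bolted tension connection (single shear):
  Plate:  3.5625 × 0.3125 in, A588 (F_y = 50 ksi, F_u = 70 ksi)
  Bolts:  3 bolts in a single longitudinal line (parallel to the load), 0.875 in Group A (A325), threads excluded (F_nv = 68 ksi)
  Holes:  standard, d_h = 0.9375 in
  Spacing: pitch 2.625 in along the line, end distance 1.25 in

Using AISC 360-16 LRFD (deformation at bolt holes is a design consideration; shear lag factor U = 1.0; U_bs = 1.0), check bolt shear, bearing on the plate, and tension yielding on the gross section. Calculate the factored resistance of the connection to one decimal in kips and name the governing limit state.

50.1 kips (gross-section yield governs)

Bolt shear: A_b = π(0.875)²/4 = 0.60132 in². φR_n = 0.75 × 68 × 0.60132 × 3 × 1 = 92.0 kips.
Bearing (0.3125 in plate, F_u = 70 ksi): end bolts L_c = 1.25 − 0.9375/2 = 0.78125, R_n = min(1.2×0.78125×0.3125×70, 2.4×0.875×0.3125×70) = 20.508 kips/bolt; interior L_c = 2.625 − 0.9375 = 1.6875, R_n = 44.297 kips/bolt. φR_n = 0.75 × (1×20.508 + 2×44.297) = 81.8 kips.
Tension yield (gross): A_g = 3.5625×0.3125 = 1.1133 in². φR_n = 0.90 × 50 × 1.1133 = 50.1 kips.
Governing: min(92.0, 81.8, 50.1) = 50.1 kips → gross-section yield.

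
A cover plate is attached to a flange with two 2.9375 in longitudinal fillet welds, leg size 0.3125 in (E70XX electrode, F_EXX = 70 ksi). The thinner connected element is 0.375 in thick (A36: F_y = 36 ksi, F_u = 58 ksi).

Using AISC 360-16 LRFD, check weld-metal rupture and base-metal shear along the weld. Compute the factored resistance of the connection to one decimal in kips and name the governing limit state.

40.9 kips (weld metal governs)

Weld metal: throat = 0.707×0.3125 = 0.22094 in, L = 2×2.9375 = 5.875 in. φR_n = 0.75 × 0.6 × 70 × 0.22094 × 5.875 = 40.9 kips.
Base metal shear (0.375 in plate): yield φR_n = 1.0×0.6×36×0.375×5.875 = 47.6 kips; rupture φR_n = 0.75×0.6×58×0.375×5.875 = 57.5 kips; take 47.6 kips (yield).
Governing: min(40.9, 47.6) = 40.9 kips → weld metal.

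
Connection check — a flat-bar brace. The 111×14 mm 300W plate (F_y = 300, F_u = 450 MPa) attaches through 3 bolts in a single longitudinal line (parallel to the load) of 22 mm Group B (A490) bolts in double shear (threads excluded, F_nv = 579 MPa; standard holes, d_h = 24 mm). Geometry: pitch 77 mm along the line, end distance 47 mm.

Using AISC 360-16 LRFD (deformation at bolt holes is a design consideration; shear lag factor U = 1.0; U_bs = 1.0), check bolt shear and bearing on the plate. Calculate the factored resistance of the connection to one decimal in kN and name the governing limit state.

697.4 kN (bearing governs)

Bolt shear: A_b = π(22)²/4 = 380.13 mm². φR_n = 0.75 × 579 × 380.13 × 3 × 2 = 990.4 kN.
Bearing (14 mm plate, F_u = 450 MPa): end bolts L_c = 47 − 24/2 = 35, R_n = min(1.2×35×14×450, 2.4×22×14×450) = 264.6 kN/bolt; interior L_c = 77 − 24 = 53, R_n = 332.64 kN/bolt. φR_n = 0.75 × (1×264.6 + 2×332.64) = 697.4 kN.
Governing: min(990.4, 697.4) = 697.4 kN → bearing.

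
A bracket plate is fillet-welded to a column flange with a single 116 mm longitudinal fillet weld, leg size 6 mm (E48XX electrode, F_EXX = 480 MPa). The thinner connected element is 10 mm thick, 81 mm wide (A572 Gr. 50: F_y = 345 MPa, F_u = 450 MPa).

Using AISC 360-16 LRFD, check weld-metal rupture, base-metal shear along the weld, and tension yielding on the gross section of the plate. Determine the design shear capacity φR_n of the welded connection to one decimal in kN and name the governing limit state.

106.3 kN (weld metal governs)

Weld metal: throat = 0.707×6 = 4.242 mm, L = 116 mm. φR_n = 0.75 × 0.6 × 480 × 4.242 × 116 = 106.3 kN.
Base metal shear (10 mm plate): yield φR_n = 1.0×0.6×345×10×116 = 240.1 kN; rupture φR_n = 0.75×0.6×450×10×116 = 234.9 kN; take 234.9 kN (rupture).
Tension yield (gross): A_g = 81×10 = 810 mm². φR_n = 0.90 × 345 × 810 = 251.5 kN.
Governing: min(106.3, 234.9, 251.5) = 106.3 kN → weld metal.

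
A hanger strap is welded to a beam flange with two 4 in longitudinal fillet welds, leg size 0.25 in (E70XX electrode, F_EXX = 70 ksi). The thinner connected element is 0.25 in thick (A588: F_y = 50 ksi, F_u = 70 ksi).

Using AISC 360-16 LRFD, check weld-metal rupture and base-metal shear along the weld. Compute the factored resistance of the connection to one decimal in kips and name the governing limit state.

44.5 kips (weld metal governs)

Weld metal: throat = 0.707×0.25 = 0.17675 in, L = 2×4 = 8 in. φR_n = 0.75 × 0.6 × 70 × 0.17675 × 8 = 44.5 kips.
Base metal shear (0.25 in plate): yield φR_n = 1.0×0.6×50×0.25×8 = 60.0 kips; rupture φR_n = 0.75×0.6×70×0.25×8 = 63.0 kips; take 60.0 kips (yield).
Governing: min(44.5, 60.0) = 44.5 kips → weld metal.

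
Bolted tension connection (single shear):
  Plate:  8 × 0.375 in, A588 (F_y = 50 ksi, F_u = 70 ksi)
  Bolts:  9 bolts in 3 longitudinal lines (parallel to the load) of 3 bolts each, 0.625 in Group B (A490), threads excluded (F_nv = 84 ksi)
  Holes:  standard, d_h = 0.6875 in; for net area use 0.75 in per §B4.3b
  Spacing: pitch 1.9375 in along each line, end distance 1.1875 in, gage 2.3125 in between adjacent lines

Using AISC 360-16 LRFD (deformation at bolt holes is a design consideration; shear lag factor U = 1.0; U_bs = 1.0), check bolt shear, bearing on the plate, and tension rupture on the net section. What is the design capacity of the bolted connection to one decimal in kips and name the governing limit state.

Bolt shear: A_b = π(0.625)²/4 = 0.3068 in². φR_n = 0.75 × 84 × 0.3068 × 9 × 1 = 174.0 kips.
Bearing (0.375 in plate, F_u = 70 ksi): end bolts L_c = 1.1875 − 0.6875/2 = 0.84375, R_n = min(1.2×0.84375×0.375×70, 2.4×0.625×0.375×70) = 26.578 kips/bolt; interior L_c = 1.9375 − 0.6875 = 1.25, R_n = 39.375 kips/bolt. φR_n = 0.75 × (3×26.578 + 6×39.375) = 237.0 kips.
Tension rupture (net): A_n = (8 − 3×0.75)×0.375 = 2.1563 in² (U = 1.0, A_e = A_n). φR_n = 0.75 × 70 × 2.1563 = 113.2 kips.
Governing: min(174.0, 237.0, 113.2) = 113.2 kips → net-section rupture.

113.2 kips (net-section rupture governs)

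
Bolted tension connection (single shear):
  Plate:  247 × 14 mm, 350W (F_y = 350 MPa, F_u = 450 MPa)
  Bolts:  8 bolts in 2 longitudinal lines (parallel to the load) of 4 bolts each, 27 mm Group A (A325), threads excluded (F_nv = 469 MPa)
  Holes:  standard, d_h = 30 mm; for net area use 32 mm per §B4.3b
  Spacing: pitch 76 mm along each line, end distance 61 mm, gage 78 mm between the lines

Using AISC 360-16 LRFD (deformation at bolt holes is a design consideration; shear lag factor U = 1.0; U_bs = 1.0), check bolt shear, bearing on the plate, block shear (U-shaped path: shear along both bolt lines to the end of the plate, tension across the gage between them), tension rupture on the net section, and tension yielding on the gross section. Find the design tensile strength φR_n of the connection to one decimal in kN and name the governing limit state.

864.7 kN (net-section rupture governs)

Bolt shear: A_b = π(27)²/4 = 572.56 mm². φR_n = 0.75 × 469 × 572.56 × 8 × 1 = 1611.2 kN.
Bearing (14 mm plate, F_u = 450 MPa): end bolts L_c = 61 − 30/2 = 46, R_n = min(1.2×46×14×450, 2.4×27×14×450) = 347.76 kN/bolt; interior L_c = 76 − 30 = 46, R_n = 347.76 kN/bolt. φR_n = 0.75 × (2×347.76 + 6×347.76) = 2086.6 kN.
Block shear: shear path 2×[61+3×76] = 2×289 mm, A_gv = 8092, A_nv = 2×(289 − 3.5×32)×14 = 4956 mm²; tension across gage: (78 − 1×32)×14 = 644 mm². R_n = min(0.6×450×4956, 0.6×350×8092) + 1.0×450×644 = min(1338.1, 1699.3) + 289.8 = 1627.9 kN. φR_n = 0.75 × 1627.9 = 1220.9 kN.
Tension rupture (net): A_n = (247 − 2×32)×14 = 2562 mm² (U = 1.0, A_e = A_n). φR_n = 0.75 × 450 × 2562 = 864.7 kN.
Tension yield (gross): A_g = 247×14 = 3458 mm². φR_n = 0.90 × 350 × 3458 = 1089.3 kN.
Governing: min(1611.2, 2086.6, 1220.9, 864.7, 1089.3) = 864.7 kN → net-section rupture.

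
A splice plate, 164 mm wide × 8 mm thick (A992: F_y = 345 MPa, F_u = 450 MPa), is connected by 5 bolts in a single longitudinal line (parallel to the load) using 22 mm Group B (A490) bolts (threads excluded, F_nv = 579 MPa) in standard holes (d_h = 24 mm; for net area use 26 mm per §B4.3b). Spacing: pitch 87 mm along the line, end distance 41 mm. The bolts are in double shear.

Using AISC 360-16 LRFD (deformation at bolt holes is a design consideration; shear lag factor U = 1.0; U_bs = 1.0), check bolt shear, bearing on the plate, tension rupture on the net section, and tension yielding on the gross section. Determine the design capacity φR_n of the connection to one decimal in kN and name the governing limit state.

Bolt shear: A_b = π(22)²/4 = 380.13 mm². φR_n = 0.75 × 579 × 380.13 × 5 × 2 = 1650.7 kN.
Bearing (8 mm plate, F_u = 450 MPa): end bolts L_c = 41 − 24/2 = 29, R_n = min(1.2×29×8×450, 2.4×22×8×450) = 125.28 kN/bolt; interior L_c = 87 − 24 = 63, R_n = 190.08 kN/bolt. φR_n = 0.75 × (1×125.28 + 4×190.08) = 664.2 kN.
Tension rupture (net): A_n = (164 − 1×26)×8 = 1104 mm² (U = 1.0, A_e = A_n). φR_n = 0.75 × 450 × 1104 = 372.6 kN.
Tension yield (gross): A_g = 164×8 = 1312 mm². φR_n = 0.90 × 345 × 1312 = 407.4 kN.
Governing: min(1650.7, 664.2, 372.6, 407.4) = 372.6 kN → net-section rupture.

372.6 kN (net-section rupture governs)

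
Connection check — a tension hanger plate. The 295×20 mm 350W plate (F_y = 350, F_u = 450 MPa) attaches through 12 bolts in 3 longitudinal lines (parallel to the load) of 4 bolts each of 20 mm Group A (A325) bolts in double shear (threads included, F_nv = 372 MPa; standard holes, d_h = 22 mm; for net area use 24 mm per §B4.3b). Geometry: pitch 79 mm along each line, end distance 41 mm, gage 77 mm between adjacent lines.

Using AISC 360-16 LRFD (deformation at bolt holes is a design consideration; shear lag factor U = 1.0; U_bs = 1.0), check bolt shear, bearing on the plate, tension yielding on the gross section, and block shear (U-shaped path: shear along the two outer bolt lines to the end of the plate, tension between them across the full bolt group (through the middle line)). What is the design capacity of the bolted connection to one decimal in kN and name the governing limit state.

1858.5 kN (gross-section yield governs)

Bolt shear: A_b = π(20)²/4 = 314.16 mm². φR_n = 0.75 × 372 × 314.16 × 12 × 2 = 2103.6 kN.
Bearing (20 mm plate, F_u = 450 MPa): end bolts L_c = 41 − 22/2 = 30, R_n = min(1.2×30×20×450, 2.4×20×20×450) = 324 kN/bolt; interior L_c = 79 − 22 = 57, R_n = 432 kN/bolt. φR_n = 0.75 × (3×324 + 9×432) = 3645.0 kN.
Tension yield (gross): A_g = 295×20 = 5900 mm². φR_n = 0.90 × 350 × 5900 = 1858.5 kN.
Block shear: shear path 2×[41+3×79] = 2×278 mm, A_gv = 11120, A_nv = 2×(278 − 3.5×24)×20 = 7760 mm²; tension across gage: (154 − 2×24)×20 = 2120 mm². R_n = min(0.6×450×7760, 0.6×350×11120) + 1.0×450×2120 = min(2095.2, 2335.2) + 954 = 3049.2 kN. φR_n = 0.75 × 3049.2 = 2286.9 kN.
Governing: min(2103.6, 3645.0, 1858.5, 2286.9) = 1858.5 kN → gross-section yield.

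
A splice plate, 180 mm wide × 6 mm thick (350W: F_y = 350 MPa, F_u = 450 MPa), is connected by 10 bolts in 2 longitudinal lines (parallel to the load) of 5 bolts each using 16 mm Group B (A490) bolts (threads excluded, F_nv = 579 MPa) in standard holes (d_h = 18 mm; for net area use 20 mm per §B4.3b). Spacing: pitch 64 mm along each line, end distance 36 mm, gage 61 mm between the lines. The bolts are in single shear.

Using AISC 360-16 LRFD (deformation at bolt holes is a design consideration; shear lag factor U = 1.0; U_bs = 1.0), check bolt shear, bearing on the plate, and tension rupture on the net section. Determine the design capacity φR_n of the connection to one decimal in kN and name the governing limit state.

283.5 kN (net-section rupture governs)

Bolt shear: A_b = π(16)²/4 = 201.06 mm². φR_n = 0.75 × 579 × 201.06 × 10 × 1 = 873.1 kN.
Bearing (6 mm plate, F_u = 450 MPa): end bolts L_c = 36 − 18/2 = 27, R_n = min(1.2×27×6×450, 2.4×16×6×450) = 87.48 kN/bolt; interior L_c = 64 − 18 = 46, R_n = 103.68 kN/bolt. φR_n = 0.75 × (2×87.48 + 8×103.68) = 753.3 kN.
Tension rupture (net): A_n = (180 − 2×20)×6 = 840 mm² (U = 1.0, A_e = A_n). φR_n = 0.75 × 450 × 840 = 283.5 kN.
Governing: min(873.1, 753.3, 283.5) = 283.5 kN → net-section rupture.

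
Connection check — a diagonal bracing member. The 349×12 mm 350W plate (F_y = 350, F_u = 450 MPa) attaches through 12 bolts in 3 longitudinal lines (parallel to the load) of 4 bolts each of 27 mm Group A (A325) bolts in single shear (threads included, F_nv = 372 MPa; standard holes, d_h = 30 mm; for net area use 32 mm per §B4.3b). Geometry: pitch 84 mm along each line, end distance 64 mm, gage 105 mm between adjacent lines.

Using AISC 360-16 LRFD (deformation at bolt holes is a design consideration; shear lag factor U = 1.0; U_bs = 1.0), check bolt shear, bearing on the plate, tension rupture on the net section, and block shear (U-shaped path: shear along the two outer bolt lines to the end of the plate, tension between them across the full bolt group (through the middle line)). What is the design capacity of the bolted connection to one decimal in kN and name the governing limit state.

Bolt shear: A_b = π(27)²/4 = 572.56 mm². φR_n = 0.75 × 372 × 572.56 × 12 × 1 = 1916.9 kN.
Bearing (12 mm plate, F_u = 450 MPa): end bolts L_c = 64 − 30/2 = 49, R_n = min(1.2×49×12×450, 2.4×27×12×450) = 317.52 kN/bolt; interior L_c = 84 − 30 = 54, R_n = 349.92 kN/bolt. φR_n = 0.75 × (3×317.52 + 9×349.92) = 3076.4 kN.
Tension rupture (net): A_n = (349 − 3×32)×12 = 3036 mm² (U = 1.0, A_e = A_n). φR_n = 0.75 × 450 × 3036 = 1024.7 kN.
Block shear: shear path 2×[64+3×84] = 2×316 mm, A_gv = 7584, A_nv = 2×(316 − 3.5×32)×12 = 4896 mm²; tension across gage: (210 − 2×32)×12 = 1752 mm². R_n = min(0.6×450×4896, 0.6×350×7584) + 1.0×450×1752 = min(1321.9, 1592.6) + 788.4 = 2110.3 kN. φR_n = 0.75 × 2110.3 = 1582.7 kN.
Governing: min(1916.9, 3076.4, 1024.7, 1582.7) = 1024.7 kN → net-section rupture.

1024.7 kN (net-section rupture governs)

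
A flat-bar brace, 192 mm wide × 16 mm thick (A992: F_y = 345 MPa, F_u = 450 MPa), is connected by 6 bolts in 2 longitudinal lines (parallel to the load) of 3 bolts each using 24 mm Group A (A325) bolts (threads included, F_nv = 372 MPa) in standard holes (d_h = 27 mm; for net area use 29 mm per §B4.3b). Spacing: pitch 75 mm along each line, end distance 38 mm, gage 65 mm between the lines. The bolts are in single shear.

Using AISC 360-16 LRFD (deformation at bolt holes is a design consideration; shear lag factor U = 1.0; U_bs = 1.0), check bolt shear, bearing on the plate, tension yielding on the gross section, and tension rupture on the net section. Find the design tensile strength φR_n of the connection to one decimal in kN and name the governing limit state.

723.6 kN (net-section rupture governs)

Bolt shear: A_b = π(24)²/4 = 452.39 mm². φR_n = 0.75 × 372 × 452.39 × 6 × 1 = 757.3 kN.
Bearing (16 mm plate, F_u = 450 MPa): end bolts L_c = 38 − 27/2 = 24.5, R_n = min(1.2×24.5×16×450, 2.4×24×16×450) = 211.68 kN/bolt; interior L_c = 75 − 27 = 48, R_n = 414.72 kN/bolt. φR_n = 0.75 × (2×211.68 + 4×414.72) = 1561.7 kN.
Tension yield (gross): A_g = 192×16 = 3072 mm². φR_n = 0.90 × 345 × 3072 = 953.9 kN.
Tension rupture (net): A_n = (192 − 2×29)×16 = 2144 mm² (U = 1.0, A_e = A_n). φR_n = 0.75 × 450 × 2144 = 723.6 kN.
Governing: min(757.3, 1561.7, 953.9, 723.6) = 723.6 kN → net-section rupture.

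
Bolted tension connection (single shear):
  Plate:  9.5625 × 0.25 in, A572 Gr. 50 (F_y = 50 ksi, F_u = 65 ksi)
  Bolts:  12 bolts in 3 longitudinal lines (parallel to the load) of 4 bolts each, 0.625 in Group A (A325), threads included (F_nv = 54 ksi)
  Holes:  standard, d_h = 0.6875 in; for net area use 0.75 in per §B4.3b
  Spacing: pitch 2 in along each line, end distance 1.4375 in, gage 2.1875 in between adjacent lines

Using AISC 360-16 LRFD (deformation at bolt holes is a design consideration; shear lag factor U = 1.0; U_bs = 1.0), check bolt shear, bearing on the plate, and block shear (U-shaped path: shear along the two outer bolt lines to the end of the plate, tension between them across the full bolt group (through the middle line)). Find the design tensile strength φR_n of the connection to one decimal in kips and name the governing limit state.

Bolt shear: A_b = π(0.625)²/4 = 0.3068 in². φR_n = 0.75 × 54 × 0.3068 × 12 × 1 = 149.1 kips.
Bearing (0.25 in plate, F_u = 65 ksi): end bolts L_c = 1.4375 − 0.6875/2 = 1.09375, R_n = min(1.2×1.09375×0.25×65, 2.4×0.625×0.25×65) = 21.328 kips/bolt; interior L_c = 2 − 0.6875 = 1.3125, R_n = 24.375 kips/bolt. φR_n = 0.75 × (3×21.328 + 9×24.375) = 212.5 kips.
Block shear: shear path 2×[1.4375+3×2] = 2×7.4375 in, A_gv = 3.7188, A_nv = 2×(7.4375 − 3.5×0.75)×0.25 = 2.4063 in²; tension across gage: (4.375 − 2×0.75)×0.25 = 0.71875 in². R_n = min(0.6×65×2.4063, 0.6×50×3.7188) + 1.0×65×0.71875 = min(93.846, 111.56) + 46.719 = 140.57 kips. φR_n = 0.75 × 140.57 = 105.4 kips.
Governing: min(149.1, 212.5, 105.4) = 105.4 kips → block shear.

105.4 kips (block shear governs)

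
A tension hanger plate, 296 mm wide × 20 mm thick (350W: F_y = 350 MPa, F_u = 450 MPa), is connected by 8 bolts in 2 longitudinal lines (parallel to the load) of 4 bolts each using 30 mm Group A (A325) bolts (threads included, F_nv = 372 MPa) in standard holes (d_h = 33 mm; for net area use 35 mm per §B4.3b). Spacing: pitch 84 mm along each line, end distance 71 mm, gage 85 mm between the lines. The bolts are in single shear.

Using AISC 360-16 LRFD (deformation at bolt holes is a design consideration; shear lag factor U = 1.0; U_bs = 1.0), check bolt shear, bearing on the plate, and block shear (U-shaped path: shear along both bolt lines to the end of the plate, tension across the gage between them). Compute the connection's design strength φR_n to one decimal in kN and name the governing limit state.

1577.7 kN (bolt shear governs)

Bolt shear: A_b = π(30)²/4 = 706.86 mm². φR_n = 0.75 × 372 × 706.86 × 8 × 1 = 1577.7 kN.
Bearing (20 mm plate, F_u = 450 MPa): end bolts L_c = 71 − 33/2 = 54.5, R_n = min(1.2×54.5×20×450, 2.4×30×20×450) = 588.6 kN/bolt; interior L_c = 84 − 33 = 51, R_n = 550.8 kN/bolt. φR_n = 0.75 × (2×588.6 + 6×550.8) = 3361.5 kN.
Block shear: shear path 2×[71+3×84] = 2×323 mm, A_gv = 12920, A_nv = 2×(323 − 3.5×35)×20 = 8020 mm²; tension across gage: (85 − 1×35)×20 = 1000 mm². R_n = min(0.6×450×8020, 0.6×350×12920) + 1.0×450×1000 = min(2165.4, 2713.2) + 450 = 2615.4 kN. φR_n = 0.75 × 2615.4 = 1961.6 kN.
Governing: min(1577.7, 3361.5, 1961.6) = 1577.7 kN → bolt shear.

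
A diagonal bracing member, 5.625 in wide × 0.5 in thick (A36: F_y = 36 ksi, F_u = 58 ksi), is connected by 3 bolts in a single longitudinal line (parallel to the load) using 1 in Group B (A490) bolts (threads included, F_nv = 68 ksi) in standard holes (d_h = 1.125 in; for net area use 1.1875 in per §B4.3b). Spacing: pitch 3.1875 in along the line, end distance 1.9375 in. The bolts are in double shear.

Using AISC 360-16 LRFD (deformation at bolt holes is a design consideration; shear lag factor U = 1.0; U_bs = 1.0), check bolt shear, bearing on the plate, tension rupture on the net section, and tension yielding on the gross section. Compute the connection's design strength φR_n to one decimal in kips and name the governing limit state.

Bolt shear: A_b = π(1)²/4 = 0.7854 in². φR_n = 0.75 × 68 × 0.7854 × 3 × 2 = 240.3 kips.
Bearing (0.5 in plate, F_u = 58 ksi): end bolts L_c = 1.9375 − 1.125/2 = 1.375, R_n = min(1.2×1.375×0.5×58, 2.4×1×0.5×58) = 47.85 kips/bolt; interior L_c = 3.1875 − 1.125 = 2.0625, R_n = 69.6 kips/bolt. φR_n = 0.75 × (1×47.85 + 2×69.6) = 140.3 kips.
Tension rupture (net): A_n = (5.625 − 1×1.1875)×0.5 = 2.2188 in² (U = 1.0, A_e = A_n). φR_n = 0.75 × 58 × 2.2188 = 96.5 kips.
Tension yield (gross): A_g = 5.625×0.5 = 2.8125 in². φR_n = 0.90 × 36 × 2.8125 = 91.1 kips.
Governing: min(240.3, 140.3, 96.5, 91.1) = 91.1 kips → gross-section yield.

91.1 kips (gross-section yield governs)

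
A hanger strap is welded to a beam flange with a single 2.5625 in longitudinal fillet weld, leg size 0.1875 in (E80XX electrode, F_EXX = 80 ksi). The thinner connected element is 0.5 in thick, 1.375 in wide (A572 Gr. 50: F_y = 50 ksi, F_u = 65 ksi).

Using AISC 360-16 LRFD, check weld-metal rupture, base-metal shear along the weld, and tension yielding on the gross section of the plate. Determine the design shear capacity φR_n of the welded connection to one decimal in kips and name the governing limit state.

12.2 kips (weld metal governs)

Weld metal: throat = 0.707×0.1875 = 0.13256 in, L = 2.5625 in. φR_n = 0.75 × 0.6 × 80 × 0.13256 × 2.5625 = 12.2 kips.
Base metal shear (0.5 in plate): yield φR_n = 1.0×0.6×50×0.5×2.5625 = 38.4 kips; rupture φR_n = 0.75×0.6×65×0.5×2.5625 = 37.5 kips; take 37.5 kips (rupture).
Tension yield (gross): A_g = 1.375×0.5 = 0.6875 in². φR_n = 0.90 × 50 × 0.6875 = 30.9 kips.
Governing: min(12.2, 37.5, 30.9) = 12.2 kips → weld metal.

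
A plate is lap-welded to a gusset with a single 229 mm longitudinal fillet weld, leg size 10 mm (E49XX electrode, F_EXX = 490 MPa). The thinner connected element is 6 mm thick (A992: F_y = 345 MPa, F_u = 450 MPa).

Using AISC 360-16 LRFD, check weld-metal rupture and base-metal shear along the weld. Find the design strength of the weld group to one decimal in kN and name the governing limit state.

Weld metal: throat = 0.707×10 = 7.07 mm, L = 229 mm. φR_n = 0.75 × 0.6 × 490 × 7.07 × 229 = 357.0 kN.
Base metal shear (6 mm plate): yield φR_n = 1.0×0.6×345×6×229 = 284.4 kN; rupture φR_n = 0.75×0.6×450×6×229 = 278.2 kN; take 278.2 kN (rupture).
Governing: min(357.0, 278.2) = 278.2 kN → base-metal shear.

278.2 kN (base-metal shear governs)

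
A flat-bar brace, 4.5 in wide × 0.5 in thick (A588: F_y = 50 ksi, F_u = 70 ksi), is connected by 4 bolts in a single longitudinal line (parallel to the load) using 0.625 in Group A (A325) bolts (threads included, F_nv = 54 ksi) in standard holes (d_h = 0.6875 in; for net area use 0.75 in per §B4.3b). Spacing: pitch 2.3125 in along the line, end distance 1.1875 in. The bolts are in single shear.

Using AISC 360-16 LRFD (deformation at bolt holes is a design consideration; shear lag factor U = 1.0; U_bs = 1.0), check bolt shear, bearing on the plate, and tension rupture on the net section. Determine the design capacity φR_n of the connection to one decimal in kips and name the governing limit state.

49.7 kips (bolt shear governs)

Bolt shear: A_b = π(0.625)²/4 = 0.3068 in². φR_n = 0.75 × 54 × 0.3068 × 4 × 1 = 49.7 kips.
Bearing (0.5 in plate, F_u = 70 ksi): end bolts L_c = 1.1875 − 0.6875/2 = 0.84375, R_n = min(1.2×0.84375×0.5×70, 2.4×0.625×0.5×70) = 35.438 kips/bolt; interior L_c = 2.3125 − 0.6875 = 1.625, R_n = 52.5 kips/bolt. φR_n = 0.75 × (1×35.438 + 3×52.5) = 144.7 kips.
Tension rupture (net): A_n = (4.5 − 1×0.75)×0.5 = 1.875 in² (U = 1.0, A_e = A_n). φR_n = 0.75 × 70 × 1.875 = 98.4 kips.
Governing: min(49.7, 144.7, 98.4) = 49.7 kips → bolt shear.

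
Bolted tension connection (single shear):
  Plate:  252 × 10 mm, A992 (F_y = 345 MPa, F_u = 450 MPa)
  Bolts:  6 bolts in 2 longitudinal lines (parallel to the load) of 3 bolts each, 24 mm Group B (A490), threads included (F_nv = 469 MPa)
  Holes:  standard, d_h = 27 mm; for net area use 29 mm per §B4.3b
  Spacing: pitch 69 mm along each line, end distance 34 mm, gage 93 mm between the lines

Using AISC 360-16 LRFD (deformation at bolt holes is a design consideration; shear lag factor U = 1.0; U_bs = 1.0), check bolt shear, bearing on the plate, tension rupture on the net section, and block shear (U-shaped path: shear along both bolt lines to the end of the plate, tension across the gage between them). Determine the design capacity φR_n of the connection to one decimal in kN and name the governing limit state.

619.0 kN (block shear governs)

Bolt shear: A_b = π(24)²/4 = 452.39 mm². φR_n = 0.75 × 469 × 452.39 × 6 × 1 = 954.8 kN.
Bearing (10 mm plate, F_u = 450 MPa): end bolts L_c = 34 − 27/2 = 20.5, R_n = min(1.2×20.5×10×450, 2.4×24×10×450) = 110.7 kN/bolt; interior L_c = 69 − 27 = 42, R_n = 226.8 kN/bolt. φR_n = 0.75 × (2×110.7 + 4×226.8) = 846.5 kN.
Tension rupture (net): A_n = (252 − 2×29)×10 = 1940 mm² (U = 1.0, A_e = A_n). φR_n = 0.75 × 450 × 1940 = 654.8 kN.
Block shear: shear path 2×[34+2×69] = 2×172 mm, A_gv = 3440, A_nv = 2×(172 − 2.5×29)×10 = 1990 mm²; tension across gage: (93 − 1×29)×10 = 640 mm². R_n = min(0.6×450×1990, 0.6×345×3440) + 1.0×450×640 = min(537.3, 712.08) + 288 = 825.3 kN. φR_n = 0.75 × 825.3 = 619.0 kN.
Governing: min(954.8, 846.5, 654.8, 619.0) = 619.0 kN → block shear.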